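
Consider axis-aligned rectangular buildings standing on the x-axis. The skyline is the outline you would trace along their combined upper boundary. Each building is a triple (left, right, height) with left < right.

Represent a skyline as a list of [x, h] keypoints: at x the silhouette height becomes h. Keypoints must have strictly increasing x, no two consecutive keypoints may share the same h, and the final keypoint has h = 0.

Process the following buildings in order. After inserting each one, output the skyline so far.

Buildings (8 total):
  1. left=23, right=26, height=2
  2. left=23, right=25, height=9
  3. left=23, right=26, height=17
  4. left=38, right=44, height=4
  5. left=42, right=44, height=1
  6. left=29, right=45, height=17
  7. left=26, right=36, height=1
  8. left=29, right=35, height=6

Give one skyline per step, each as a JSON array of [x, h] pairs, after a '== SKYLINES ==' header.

== SKYLINES ==
[[23,2],[26,0]]
[[23,9],[25,2],[26,0]]
[[23,17],[26,0]]
[[23,17],[26,0],[38,4],[44,0]]
[[23,17],[26,0],[38,4],[44,0]]
[[23,17],[26,0],[29,17],[45,0]]
[[23,17],[26,1],[29,17],[45,0]]
[[23,17],[26,1],[29,17],[45,0]]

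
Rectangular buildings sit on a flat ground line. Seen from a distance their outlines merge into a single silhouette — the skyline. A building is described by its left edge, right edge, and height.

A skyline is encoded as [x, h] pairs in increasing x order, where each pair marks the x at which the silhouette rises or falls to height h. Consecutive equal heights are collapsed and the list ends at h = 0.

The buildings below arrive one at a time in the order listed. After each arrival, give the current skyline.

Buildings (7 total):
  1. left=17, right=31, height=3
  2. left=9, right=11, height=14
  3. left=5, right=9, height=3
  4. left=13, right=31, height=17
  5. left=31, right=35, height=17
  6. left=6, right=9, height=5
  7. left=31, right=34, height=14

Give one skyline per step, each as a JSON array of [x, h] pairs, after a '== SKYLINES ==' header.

== SKYLINES ==
[[17,3],[31,0]]
[[9,14],[11,0],[17,3],[31,0]]
[[5,3],[9,14],[11,0],[17,3],[31,0]]
[[5,3],[9,14],[11,0],[13,17],[31,0]]
[[5,3],[9,14],[11,0],[13,17],[35,0]]
[[5,3],[6,5],[9,14],[11,0],[13,17],[35,0]]
[[5,3],[6,5],[9,14],[11,0],[13,17],[35,0]]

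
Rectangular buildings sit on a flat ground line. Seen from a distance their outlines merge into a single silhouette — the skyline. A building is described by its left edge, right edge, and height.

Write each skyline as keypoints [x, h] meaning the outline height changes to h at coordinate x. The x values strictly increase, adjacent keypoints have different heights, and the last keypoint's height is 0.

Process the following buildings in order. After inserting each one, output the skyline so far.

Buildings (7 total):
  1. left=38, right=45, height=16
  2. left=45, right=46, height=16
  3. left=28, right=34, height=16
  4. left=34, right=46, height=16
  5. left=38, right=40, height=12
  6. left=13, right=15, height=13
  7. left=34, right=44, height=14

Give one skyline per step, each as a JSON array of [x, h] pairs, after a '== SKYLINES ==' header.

== SKYLINES ==
[[38,16],[45,0]]
[[38,16],[46,0]]
[[28,16],[34,0],[38,16],[46,0]]
[[28,16],[46,0]]
[[28,16],[46,0]]
[[13,13],[15,0],[28,16],[46,0]]
[[13,13],[15,0],[28,16],[46,0]]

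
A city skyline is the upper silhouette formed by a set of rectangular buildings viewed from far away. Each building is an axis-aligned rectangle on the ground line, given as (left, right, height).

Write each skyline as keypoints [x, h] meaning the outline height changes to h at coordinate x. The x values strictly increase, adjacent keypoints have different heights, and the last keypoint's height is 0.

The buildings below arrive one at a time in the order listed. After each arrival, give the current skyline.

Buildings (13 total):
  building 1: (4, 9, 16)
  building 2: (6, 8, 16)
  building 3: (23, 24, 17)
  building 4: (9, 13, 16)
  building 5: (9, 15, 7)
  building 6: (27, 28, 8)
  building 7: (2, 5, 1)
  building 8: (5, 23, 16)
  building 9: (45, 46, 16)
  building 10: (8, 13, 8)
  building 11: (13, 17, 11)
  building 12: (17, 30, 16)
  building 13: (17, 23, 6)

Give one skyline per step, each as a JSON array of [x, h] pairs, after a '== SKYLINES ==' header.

== SKYLINES ==
[[4,16],[9,0]]
[[4,16],[9,0]]
[[4,16],[9,0],[23,17],[24,0]]
[[4,16],[13,0],[23,17],[24,0]]
[[4,16],[13,7],[15,0],[23,17],[24,0]]
[[4,16],[13,7],[15,0],[23,17],[24,0],[27,8],[28,0]]
[[2,1],[4,16],[13,7],[15,0],[23,17],[24,0],[27,8],[28,0]]
[[2,1],[4,16],[23,17],[24,0],[27,8],[28,0]]
[[2,1],[4,16],[23,17],[24,0],[27,8],[28,0],[45,16],[46,0]]
[[2,1],[4,16],[23,17],[24,0],[27,8],[28,0],[45,16],[46,0]]
[[2,1],[4,16],[23,17],[24,0],[27,8],[28,0],[45,16],[46,0]]
[[2,1],[4,16],[23,17],[24,16],[30,0],[45,16],[46,0]]
[[2,1],[4,16],[23,17],[24,16],[30,0],[45,16],[46,0]]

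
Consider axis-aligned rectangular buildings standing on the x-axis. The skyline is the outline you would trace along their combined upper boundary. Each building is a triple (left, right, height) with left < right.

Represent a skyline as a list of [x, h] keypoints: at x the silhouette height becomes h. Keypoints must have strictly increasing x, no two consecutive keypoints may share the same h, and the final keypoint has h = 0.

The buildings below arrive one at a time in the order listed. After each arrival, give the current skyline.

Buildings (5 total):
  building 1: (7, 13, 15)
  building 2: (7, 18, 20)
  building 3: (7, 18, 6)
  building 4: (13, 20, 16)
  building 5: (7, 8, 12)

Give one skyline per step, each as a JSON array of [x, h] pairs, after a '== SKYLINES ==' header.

== SKYLINES ==
[[7,15],[13,0]]
[[7,20],[18,0]]
[[7,20],[18,0]]
[[7,20],[18,16],[20,0]]
[[7,20],[18,16],[20,0]]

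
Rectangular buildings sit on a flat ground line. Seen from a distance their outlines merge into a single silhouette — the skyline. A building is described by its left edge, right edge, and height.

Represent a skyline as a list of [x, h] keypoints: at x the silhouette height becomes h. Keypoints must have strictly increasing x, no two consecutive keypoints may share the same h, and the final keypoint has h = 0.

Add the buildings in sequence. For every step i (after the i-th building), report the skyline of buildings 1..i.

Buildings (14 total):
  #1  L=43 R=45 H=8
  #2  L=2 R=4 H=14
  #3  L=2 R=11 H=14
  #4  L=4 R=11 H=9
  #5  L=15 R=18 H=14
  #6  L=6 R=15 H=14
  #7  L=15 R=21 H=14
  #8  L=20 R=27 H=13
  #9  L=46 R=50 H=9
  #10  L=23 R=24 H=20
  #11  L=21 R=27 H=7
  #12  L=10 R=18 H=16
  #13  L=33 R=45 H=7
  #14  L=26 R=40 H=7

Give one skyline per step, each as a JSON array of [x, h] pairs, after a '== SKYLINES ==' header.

== SKYLINES ==
[[43,8],[45,0]]
[[2,14],[4,0],[43,8],[45,0]]
[[2,14],[11,0],[43,8],[45,0]]
[[2,14],[11,0],[43,8],[45,0]]
[[2,14],[11,0],[15,14],[18,0],[43,8],[45,0]]
[[2,14],[18,0],[43,8],[45,0]]
[[2,14],[21,0],[43,8],[45,0]]
[[2,14],[21,13],[27,0],[43,8],[45,0]]
[[2,14],[21,13],[27,0],[43,8],[45,0],[46,9],[50,0]]
[[2,14],[21,13],[23,20],[24,13],[27,0],[43,8],[45,0],[46,9],[50,0]]
[[2,14],[21,13],[23,20],[24,13],[27,0],[43,8],[45,0],[46,9],[50,0]]
[[2,14],[10,16],[18,14],[21,13],[23,20],[24,13],[27,0],[43,8],[45,0],[46,9],[50,0]]
[[2,14],[10,16],[18,14],[21,13],[23,20],[24,13],[27,0],[33,7],[43,8],[45,0],[46,9],[50,0]]
[[2,14],[10,16],[18,14],[21,13],[23,20],[24,13],[27,7],[43,8],[45,0],[46,9],[50,0]]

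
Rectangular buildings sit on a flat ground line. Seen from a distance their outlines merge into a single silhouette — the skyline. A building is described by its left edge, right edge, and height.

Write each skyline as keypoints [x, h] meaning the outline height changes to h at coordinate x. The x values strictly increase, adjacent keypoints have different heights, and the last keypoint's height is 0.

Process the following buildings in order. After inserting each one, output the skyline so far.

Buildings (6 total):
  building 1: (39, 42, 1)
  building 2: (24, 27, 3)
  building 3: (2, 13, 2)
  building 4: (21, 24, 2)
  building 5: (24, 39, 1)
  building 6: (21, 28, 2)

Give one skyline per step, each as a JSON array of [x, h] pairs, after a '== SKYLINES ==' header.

== SKYLINES ==
[[39,1],[42,0]]
[[24,3],[27,0],[39,1],[42,0]]
[[2,2],[13,0],[24,3],[27,0],[39,1],[42,0]]
[[2,2],[13,0],[21,2],[24,3],[27,0],[39,1],[42,0]]
[[2,2],[13,0],[21,2],[24,3],[27,1],[42,0]]
[[2,2],[13,0],[21,2],[24,3],[27,2],[28,1],[42,0]]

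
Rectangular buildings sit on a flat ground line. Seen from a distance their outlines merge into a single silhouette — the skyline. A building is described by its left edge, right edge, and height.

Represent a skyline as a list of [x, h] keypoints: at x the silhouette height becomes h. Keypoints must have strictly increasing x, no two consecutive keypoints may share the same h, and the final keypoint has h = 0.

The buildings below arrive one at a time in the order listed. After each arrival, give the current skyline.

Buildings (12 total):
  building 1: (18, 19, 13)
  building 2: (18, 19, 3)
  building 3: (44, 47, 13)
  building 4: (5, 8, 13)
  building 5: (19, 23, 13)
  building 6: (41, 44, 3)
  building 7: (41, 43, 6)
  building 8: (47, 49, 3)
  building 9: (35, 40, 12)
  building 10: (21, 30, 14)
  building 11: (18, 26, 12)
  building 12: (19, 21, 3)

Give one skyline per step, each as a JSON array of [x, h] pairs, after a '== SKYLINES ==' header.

== SKYLINES ==
[[18,13],[19,0]]
[[18,13],[19,0]]
[[18,13],[19,0],[44,13],[47,0]]
[[5,13],[8,0],[18,13],[19,0],[44,13],[47,0]]
[[5,13],[8,0],[18,13],[23,0],[44,13],[47,0]]
[[5,13],[8,0],[18,13],[23,0],[41,3],[44,13],[47,0]]
[[5,13],[8,0],[18,13],[23,0],[41,6],[43,3],[44,13],[47,0]]
[[5,13],[8,0],[18,13],[23,0],[41,6],[43,3],[44,13],[47,3],[49,0]]
[[5,13],[8,0],[18,13],[23,0],[35,12],[40,0],[41,6],[43,3],[44,13],[47,3],[49,0]]
[[5,13],[8,0],[18,13],[21,14],[30,0],[35,12],[40,0],[41,6],[43,3],[44,13],[47,3],[49,0]]
[[5,13],[8,0],[18,13],[21,14],[30,0],[35,12],[40,0],[41,6],[43,3],[44,13],[47,3],[49,0]]
[[5,13],[8,0],[18,13],[21,14],[30,0],[35,12],[40,0],[41,6],[43,3],[44,13],[47,3],[49,0]]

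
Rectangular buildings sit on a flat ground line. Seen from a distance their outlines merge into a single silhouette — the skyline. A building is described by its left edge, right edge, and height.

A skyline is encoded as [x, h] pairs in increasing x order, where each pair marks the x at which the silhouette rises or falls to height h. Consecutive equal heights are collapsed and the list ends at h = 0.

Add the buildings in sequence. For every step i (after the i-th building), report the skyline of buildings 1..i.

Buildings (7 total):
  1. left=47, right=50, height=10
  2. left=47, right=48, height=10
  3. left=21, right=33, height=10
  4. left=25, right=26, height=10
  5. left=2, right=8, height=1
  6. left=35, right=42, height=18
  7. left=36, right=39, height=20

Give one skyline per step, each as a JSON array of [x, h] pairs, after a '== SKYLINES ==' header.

== SKYLINES ==
[[47,10],[50,0]]
[[47,10],[50,0]]
[[21,10],[33,0],[47,10],[50,0]]
[[21,10],[33,0],[47,10],[50,0]]
[[2,1],[8,0],[21,10],[33,0],[47,10],[50,0]]
[[2,1],[8,0],[21,10],[33,0],[35,18],[42,0],[47,10],[50,0]]
[[2,1],[8,0],[21,10],[33,0],[35,18],[36,20],[39,18],[42,0],[47,10],[50,0]]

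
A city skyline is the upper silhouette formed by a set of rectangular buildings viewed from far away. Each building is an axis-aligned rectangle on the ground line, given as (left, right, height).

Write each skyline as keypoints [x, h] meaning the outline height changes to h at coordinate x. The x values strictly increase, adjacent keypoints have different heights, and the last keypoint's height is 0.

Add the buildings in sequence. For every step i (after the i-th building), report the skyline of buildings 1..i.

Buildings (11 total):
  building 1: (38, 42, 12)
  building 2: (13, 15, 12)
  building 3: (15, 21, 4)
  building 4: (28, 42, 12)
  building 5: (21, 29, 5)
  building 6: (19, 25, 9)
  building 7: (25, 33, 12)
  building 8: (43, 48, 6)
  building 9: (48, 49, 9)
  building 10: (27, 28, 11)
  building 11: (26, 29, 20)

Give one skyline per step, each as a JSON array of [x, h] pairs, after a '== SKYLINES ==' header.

== SKYLINES ==
[[38,12],[42,0]]
[[13,12],[15,0],[38,12],[42,0]]
[[13,12],[15,4],[21,0],[38,12],[42,0]]
[[13,12],[15,4],[21,0],[28,12],[42,0]]
[[13,12],[15,4],[21,5],[28,12],[42,0]]
[[13,12],[15,4],[19,9],[25,5],[28,12],[42,0]]
[[13,12],[15,4],[19,9],[25,12],[42,0]]
[[13,12],[15,4],[19,9],[25,12],[42,0],[43,6],[48,0]]
[[13,12],[15,4],[19,9],[25,12],[42,0],[43,6],[48,9],[49,0]]
[[13,12],[15,4],[19,9],[25,12],[42,0],[43,6],[48,9],[49,0]]
[[13,12],[15,4],[19,9],[25,12],[26,20],[29,12],[42,0],[43,6],[48,9],[49,0]]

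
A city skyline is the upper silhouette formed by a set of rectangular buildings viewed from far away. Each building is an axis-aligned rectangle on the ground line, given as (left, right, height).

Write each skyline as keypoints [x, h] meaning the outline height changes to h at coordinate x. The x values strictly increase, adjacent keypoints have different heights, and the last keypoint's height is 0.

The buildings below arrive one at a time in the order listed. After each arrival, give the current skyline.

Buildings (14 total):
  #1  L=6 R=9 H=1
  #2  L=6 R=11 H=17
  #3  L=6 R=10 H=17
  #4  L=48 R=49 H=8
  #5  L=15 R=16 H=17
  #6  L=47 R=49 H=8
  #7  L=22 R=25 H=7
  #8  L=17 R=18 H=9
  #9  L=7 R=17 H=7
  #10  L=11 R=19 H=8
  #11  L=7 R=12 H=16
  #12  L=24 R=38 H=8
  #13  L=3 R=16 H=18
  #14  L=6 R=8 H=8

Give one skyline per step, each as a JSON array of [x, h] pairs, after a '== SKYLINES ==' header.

== SKYLINES ==
[[6,1],[9,0]]
[[6,17],[11,0]]
[[6,17],[11,0]]
[[6,17],[11,0],[48,8],[49,0]]
[[6,17],[11,0],[15,17],[16,0],[48,8],[49,0]]
[[6,17],[11,0],[15,17],[16,0],[47,8],[49,0]]
[[6,17],[11,0],[15,17],[16,0],[22,7],[25,0],[47,8],[49,0]]
[[6,17],[11,0],[15,17],[16,0],[17,9],[18,0],[22,7],[25,0],[47,8],[49,0]]
[[6,17],[11,7],[15,17],[16,7],[17,9],[18,0],[22,7],[25,0],[47,8],[49,0]]
[[6,17],[11,8],[15,17],[16,8],[17,9],[18,8],[19,0],[22,7],[25,0],[47,8],[49,0]]
[[6,17],[11,16],[12,8],[15,17],[16,8],[17,9],[18,8],[19,0],[22,7],[25,0],[47,8],[49,0]]
[[6,17],[11,16],[12,8],[15,17],[16,8],[17,9],[18,8],[19,0],[22,7],[24,8],[38,0],[47,8],[49,0]]
[[3,18],[16,8],[17,9],[18,8],[19,0],[22,7],[24,8],[38,0],[47,8],[49,0]]
[[3,18],[16,8],[17,9],[18,8],[19,0],[22,7],[24,8],[38,0],[47,8],[49,0]]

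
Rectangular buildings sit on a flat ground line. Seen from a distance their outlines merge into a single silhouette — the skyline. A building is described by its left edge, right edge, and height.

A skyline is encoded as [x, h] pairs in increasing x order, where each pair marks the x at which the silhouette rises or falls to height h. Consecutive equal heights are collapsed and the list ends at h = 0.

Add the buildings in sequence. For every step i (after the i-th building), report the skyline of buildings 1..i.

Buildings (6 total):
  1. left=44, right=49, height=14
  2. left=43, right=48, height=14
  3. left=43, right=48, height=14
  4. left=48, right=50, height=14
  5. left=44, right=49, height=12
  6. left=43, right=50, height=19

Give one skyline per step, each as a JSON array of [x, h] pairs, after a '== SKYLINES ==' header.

== SKYLINES ==
[[44,14],[49,0]]
[[43,14],[49,0]]
[[43,14],[49,0]]
[[43,14],[50,0]]
[[43,14],[50,0]]
[[43,19],[50,0]]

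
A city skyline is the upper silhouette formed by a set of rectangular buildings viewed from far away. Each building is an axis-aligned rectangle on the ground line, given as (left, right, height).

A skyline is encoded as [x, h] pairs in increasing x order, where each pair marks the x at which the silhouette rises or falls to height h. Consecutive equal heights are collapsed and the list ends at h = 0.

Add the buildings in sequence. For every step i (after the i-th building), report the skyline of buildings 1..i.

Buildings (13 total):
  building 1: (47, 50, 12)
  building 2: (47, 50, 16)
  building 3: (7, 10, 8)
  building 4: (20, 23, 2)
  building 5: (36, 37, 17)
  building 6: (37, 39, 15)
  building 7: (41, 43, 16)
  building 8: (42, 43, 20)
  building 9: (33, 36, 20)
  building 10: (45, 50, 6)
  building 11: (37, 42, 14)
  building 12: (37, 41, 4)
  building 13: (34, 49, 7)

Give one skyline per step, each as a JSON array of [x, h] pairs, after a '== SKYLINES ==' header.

== SKYLINES ==
[[47,12],[50,0]]
[[47,16],[50,0]]
[[7,8],[10,0],[47,16],[50,0]]
[[7,8],[10,0],[20,2],[23,0],[47,16],[50,0]]
[[7,8],[10,0],[20,2],[23,0],[36,17],[37,0],[47,16],[50,0]]
[[7,8],[10,0],[20,2],[23,0],[36,17],[37,15],[39,0],[47,16],[50,0]]
[[7,8],[10,0],[20,2],[23,0],[36,17],[37,15],[39,0],[41,16],[43,0],[47,16],[50,0]]
[[7,8],[10,0],[20,2],[23,0],[36,17],[37,15],[39,0],[41,16],[42,20],[43,0],[47,16],[50,0]]
[[7,8],[10,0],[20,2],[23,0],[33,20],[36,17],[37,15],[39,0],[41,16],[42,20],[43,0],[47,16],[50,0]]
[[7,8],[10,0],[20,2],[23,0],[33,20],[36,17],[37,15],[39,0],[41,16],[42,20],[43,0],[45,6],[47,16],[50,0]]
[[7,8],[10,0],[20,2],[23,0],[33,20],[36,17],[37,15],[39,14],[41,16],[42,20],[43,0],[45,6],[47,16],[50,0]]
[[7,8],[10,0],[20,2],[23,0],[33,20],[36,17],[37,15],[39,14],[41,16],[42,20],[43,0],[45,6],[47,16],[50,0]]
[[7,8],[10,0],[20,2],[23,0],[33,20],[36,17],[37,15],[39,14],[41,16],[42,20],[43,7],[47,16],[50,0]]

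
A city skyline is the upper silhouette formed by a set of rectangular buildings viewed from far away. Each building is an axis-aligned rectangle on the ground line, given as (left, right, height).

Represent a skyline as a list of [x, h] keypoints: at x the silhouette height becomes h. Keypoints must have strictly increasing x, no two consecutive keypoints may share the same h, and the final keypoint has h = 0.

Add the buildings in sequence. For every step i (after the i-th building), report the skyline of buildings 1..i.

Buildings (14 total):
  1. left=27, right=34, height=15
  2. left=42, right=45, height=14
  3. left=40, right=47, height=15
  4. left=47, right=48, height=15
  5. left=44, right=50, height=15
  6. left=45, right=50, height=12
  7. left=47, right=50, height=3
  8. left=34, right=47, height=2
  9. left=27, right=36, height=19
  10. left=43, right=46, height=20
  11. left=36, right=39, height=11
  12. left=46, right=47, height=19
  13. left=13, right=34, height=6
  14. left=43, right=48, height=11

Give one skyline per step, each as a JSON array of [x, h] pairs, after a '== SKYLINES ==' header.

== SKYLINES ==
[[27,15],[34,0]]
[[27,15],[34,0],[42,14],[45,0]]
[[27,15],[34,0],[40,15],[47,0]]
[[27,15],[34,0],[40,15],[48,0]]
[[27,15],[34,0],[40,15],[50,0]]
[[27,15],[34,0],[40,15],[50,0]]
[[27,15],[34,0],[40,15],[50,0]]
[[27,15],[34,2],[40,15],[50,0]]
[[27,19],[36,2],[40,15],[50,0]]
[[27,19],[36,2],[40,15],[43,20],[46,15],[50,0]]
[[27,19],[36,11],[39,2],[40,15],[43,20],[46,15],[50,0]]
[[27,19],[36,11],[39,2],[40,15],[43,20],[46,19],[47,15],[50,0]]
[[13,6],[27,19],[36,11],[39,2],[40,15],[43,20],[46,19],[47,15],[50,0]]
[[13,6],[27,19],[36,11],[39,2],[40,15],[43,20],[46,19],[47,15],[50,0]]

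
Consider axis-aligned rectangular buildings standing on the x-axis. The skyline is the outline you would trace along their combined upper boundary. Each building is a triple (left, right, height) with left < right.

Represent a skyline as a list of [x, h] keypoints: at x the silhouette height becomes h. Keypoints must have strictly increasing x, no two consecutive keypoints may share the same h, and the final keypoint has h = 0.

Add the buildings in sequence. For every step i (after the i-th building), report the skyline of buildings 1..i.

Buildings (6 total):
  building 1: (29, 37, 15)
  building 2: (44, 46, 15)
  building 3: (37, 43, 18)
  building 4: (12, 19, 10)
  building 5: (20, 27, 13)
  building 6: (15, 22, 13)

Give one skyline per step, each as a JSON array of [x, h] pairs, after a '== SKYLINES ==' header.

== SKYLINES ==
[[29,15],[37,0]]
[[29,15],[37,0],[44,15],[46,0]]
[[29,15],[37,18],[43,0],[44,15],[46,0]]
[[12,10],[19,0],[29,15],[37,18],[43,0],[44,15],[46,0]]
[[12,10],[19,0],[20,13],[27,0],[29,15],[37,18],[43,0],[44,15],[46,0]]
[[12,10],[15,13],[27,0],[29,15],[37,18],[43,0],[44,15],[46,0]]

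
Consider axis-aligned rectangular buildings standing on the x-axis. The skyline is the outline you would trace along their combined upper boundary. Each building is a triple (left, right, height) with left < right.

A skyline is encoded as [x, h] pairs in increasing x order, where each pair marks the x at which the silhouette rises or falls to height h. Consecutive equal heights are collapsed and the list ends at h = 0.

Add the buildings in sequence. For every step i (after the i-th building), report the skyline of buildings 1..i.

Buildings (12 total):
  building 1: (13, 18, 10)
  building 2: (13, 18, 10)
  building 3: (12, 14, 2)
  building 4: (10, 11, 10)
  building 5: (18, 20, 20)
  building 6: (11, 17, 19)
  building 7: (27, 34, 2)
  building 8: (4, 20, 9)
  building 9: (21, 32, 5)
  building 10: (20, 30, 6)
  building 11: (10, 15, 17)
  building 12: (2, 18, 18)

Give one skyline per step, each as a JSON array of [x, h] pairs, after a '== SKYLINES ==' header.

== SKYLINES ==
[[13,10],[18,0]]
[[13,10],[18,0]]
[[12,2],[13,10],[18,0]]
[[10,10],[11,0],[12,2],[13,10],[18,0]]
[[10,10],[11,0],[12,2],[13,10],[18,20],[20,0]]
[[10,10],[11,19],[17,10],[18,20],[20,0]]
[[10,10],[11,19],[17,10],[18,20],[20,0],[27,2],[34,0]]
[[4,9],[10,10],[11,19],[17,10],[18,20],[20,0],[27,2],[34,0]]
[[4,9],[10,10],[11,19],[17,10],[18,20],[20,0],[21,5],[32,2],[34,0]]
[[4,9],[10,10],[11,19],[17,10],[18,20],[20,6],[30,5],[32,2],[34,0]]
[[4,9],[10,17],[11,19],[17,10],[18,20],[20,6],[30,5],[32,2],[34,0]]
[[2,18],[11,19],[17,18],[18,20],[20,6],[30,5],[32,2],[34,0]]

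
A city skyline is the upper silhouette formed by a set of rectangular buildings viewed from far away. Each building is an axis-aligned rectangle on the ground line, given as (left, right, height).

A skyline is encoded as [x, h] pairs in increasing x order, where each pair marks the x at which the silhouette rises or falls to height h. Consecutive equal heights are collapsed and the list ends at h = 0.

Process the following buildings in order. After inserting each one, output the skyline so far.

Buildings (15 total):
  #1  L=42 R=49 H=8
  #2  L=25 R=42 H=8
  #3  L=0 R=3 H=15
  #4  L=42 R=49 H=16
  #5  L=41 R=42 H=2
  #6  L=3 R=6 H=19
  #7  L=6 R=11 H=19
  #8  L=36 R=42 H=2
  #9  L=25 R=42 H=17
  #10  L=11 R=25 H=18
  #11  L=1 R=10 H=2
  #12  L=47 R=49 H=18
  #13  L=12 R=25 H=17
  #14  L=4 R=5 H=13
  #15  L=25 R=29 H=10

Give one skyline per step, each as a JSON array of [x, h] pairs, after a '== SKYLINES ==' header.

== SKYLINES ==
[[42,8],[49,0]]
[[25,8],[49,0]]
[[0,15],[3,0],[25,8],[49,0]]
[[0,15],[3,0],[25,8],[42,16],[49,0]]
[[0,15],[3,0],[25,8],[42,16],[49,0]]
[[0,15],[3,19],[6,0],[25,8],[42,16],[49,0]]
[[0,15],[3,19],[11,0],[25,8],[42,16],[49,0]]
[[0,15],[3,19],[11,0],[25,8],[42,16],[49,0]]
[[0,15],[3,19],[11,0],[25,17],[42,16],[49,0]]
[[0,15],[3,19],[11,18],[25,17],[42,16],[49,0]]
[[0,15],[3,19],[11,18],[25,17],[42,16],[49,0]]
[[0,15],[3,19],[11,18],[25,17],[42,16],[47,18],[49,0]]
[[0,15],[3,19],[11,18],[25,17],[42,16],[47,18],[49,0]]
[[0,15],[3,19],[11,18],[25,17],[42,16],[47,18],[49,0]]
[[0,15],[3,19],[11,18],[25,17],[42,16],[47,18],[49,0]]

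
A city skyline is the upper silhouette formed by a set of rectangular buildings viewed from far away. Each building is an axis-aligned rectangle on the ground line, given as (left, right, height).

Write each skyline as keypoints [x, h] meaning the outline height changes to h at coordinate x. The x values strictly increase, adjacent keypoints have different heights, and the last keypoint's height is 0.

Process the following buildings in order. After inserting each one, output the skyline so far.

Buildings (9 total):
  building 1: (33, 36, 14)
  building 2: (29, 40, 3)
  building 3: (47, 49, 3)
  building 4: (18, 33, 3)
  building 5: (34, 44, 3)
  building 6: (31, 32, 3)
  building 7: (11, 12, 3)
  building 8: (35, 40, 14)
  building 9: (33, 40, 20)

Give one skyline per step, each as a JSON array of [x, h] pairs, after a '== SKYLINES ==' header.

== SKYLINES ==
[[33,14],[36,0]]
[[29,3],[33,14],[36,3],[40,0]]
[[29,3],[33,14],[36,3],[40,0],[47,3],[49,0]]
[[18,3],[33,14],[36,3],[40,0],[47,3],[49,0]]
[[18,3],[33,14],[36,3],[44,0],[47,3],[49,0]]
[[18,3],[33,14],[36,3],[44,0],[47,3],[49,0]]
[[11,3],[12,0],[18,3],[33,14],[36,3],[44,0],[47,3],[49,0]]
[[11,3],[12,0],[18,3],[33,14],[40,3],[44,0],[47,3],[49,0]]
[[11,3],[12,0],[18,3],[33,20],[40,3],[44,0],[47,3],[49,0]]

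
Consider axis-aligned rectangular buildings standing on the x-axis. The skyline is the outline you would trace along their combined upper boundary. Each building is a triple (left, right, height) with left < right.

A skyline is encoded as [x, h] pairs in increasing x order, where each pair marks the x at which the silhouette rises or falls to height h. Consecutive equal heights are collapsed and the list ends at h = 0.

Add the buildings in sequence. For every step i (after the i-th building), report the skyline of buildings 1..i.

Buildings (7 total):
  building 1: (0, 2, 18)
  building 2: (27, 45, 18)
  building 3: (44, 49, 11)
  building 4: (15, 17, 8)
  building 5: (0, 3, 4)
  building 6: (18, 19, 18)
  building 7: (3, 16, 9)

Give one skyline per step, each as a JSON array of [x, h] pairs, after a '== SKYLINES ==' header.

== SKYLINES ==
[[0,18],[2,0]]
[[0,18],[2,0],[27,18],[45,0]]
[[0,18],[2,0],[27,18],[45,11],[49,0]]
[[0,18],[2,0],[15,8],[17,0],[27,18],[45,11],[49,0]]
[[0,18],[2,4],[3,0],[15,8],[17,0],[27,18],[45,11],[49,0]]
[[0,18],[2,4],[3,0],[15,8],[17,0],[18,18],[19,0],[27,18],[45,11],[49,0]]
[[0,18],[2,4],[3,9],[16,8],[17,0],[18,18],[19,0],[27,18],[45,11],[49,0]]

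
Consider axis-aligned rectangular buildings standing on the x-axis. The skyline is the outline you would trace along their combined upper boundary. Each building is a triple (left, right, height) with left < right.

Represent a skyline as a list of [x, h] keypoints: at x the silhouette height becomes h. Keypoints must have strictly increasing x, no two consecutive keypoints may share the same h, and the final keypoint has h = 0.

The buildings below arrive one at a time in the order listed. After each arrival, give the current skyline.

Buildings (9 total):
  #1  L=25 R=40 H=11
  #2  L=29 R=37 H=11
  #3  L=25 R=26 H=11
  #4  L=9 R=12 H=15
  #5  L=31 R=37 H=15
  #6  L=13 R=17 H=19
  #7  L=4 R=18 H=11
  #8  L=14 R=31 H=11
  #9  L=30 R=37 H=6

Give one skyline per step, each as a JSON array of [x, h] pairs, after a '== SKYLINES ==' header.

== SKYLINES ==
[[25,11],[40,0]]
[[25,11],[40,0]]
[[25,11],[40,0]]
[[9,15],[12,0],[25,11],[40,0]]
[[9,15],[12,0],[25,11],[31,15],[37,11],[40,0]]
[[9,15],[12,0],[13,19],[17,0],[25,11],[31,15],[37,11],[40,0]]
[[4,11],[9,15],[12,11],[13,19],[17,11],[18,0],[25,11],[31,15],[37,11],[40,0]]
[[4,11],[9,15],[12,11],[13,19],[17,11],[31,15],[37,11],[40,0]]
[[4,11],[9,15],[12,11],[13,19],[17,11],[31,15],[37,11],[40,0]]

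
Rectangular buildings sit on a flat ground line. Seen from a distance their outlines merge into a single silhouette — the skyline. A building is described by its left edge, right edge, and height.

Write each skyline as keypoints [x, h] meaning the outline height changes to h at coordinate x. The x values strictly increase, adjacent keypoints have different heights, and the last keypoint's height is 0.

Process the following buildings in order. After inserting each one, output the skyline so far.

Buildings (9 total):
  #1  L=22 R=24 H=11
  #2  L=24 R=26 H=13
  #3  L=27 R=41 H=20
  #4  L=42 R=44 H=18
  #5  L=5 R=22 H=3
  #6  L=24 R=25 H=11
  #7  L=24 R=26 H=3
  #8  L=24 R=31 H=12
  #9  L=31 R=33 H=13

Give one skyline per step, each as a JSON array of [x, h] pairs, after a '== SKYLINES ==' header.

== SKYLINES ==
[[22,11],[24,0]]
[[22,11],[24,13],[26,0]]
[[22,11],[24,13],[26,0],[27,20],[41,0]]
[[22,11],[24,13],[26,0],[27,20],[41,0],[42,18],[44,0]]
[[5,3],[22,11],[24,13],[26,0],[27,20],[41,0],[42,18],[44,0]]
[[5,3],[22,11],[24,13],[26,0],[27,20],[41,0],[42,18],[44,0]]
[[5,3],[22,11],[24,13],[26,0],[27,20],[41,0],[42,18],[44,0]]
[[5,3],[22,11],[24,13],[26,12],[27,20],[41,0],[42,18],[44,0]]
[[5,3],[22,11],[24,13],[26,12],[27,20],[41,0],[42,18],[44,0]]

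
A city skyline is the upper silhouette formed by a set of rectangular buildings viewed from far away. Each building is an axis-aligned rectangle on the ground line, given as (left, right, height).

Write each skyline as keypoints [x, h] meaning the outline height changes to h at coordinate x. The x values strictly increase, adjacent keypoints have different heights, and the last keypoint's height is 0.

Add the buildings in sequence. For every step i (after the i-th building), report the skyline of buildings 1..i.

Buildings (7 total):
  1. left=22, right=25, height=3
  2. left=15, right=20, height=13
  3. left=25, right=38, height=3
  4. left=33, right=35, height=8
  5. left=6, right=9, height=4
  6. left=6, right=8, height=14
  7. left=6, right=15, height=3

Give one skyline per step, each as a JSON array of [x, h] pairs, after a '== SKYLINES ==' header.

== SKYLINES ==
[[22,3],[25,0]]
[[15,13],[20,0],[22,3],[25,0]]
[[15,13],[20,0],[22,3],[38,0]]
[[15,13],[20,0],[22,3],[33,8],[35,3],[38,0]]
[[6,4],[9,0],[15,13],[20,0],[22,3],[33,8],[35,3],[38,0]]
[[6,14],[8,4],[9,0],[15,13],[20,0],[22,3],[33,8],[35,3],[38,0]]
[[6,14],[8,4],[9,3],[15,13],[20,0],[22,3],[33,8],[35,3],[38,0]]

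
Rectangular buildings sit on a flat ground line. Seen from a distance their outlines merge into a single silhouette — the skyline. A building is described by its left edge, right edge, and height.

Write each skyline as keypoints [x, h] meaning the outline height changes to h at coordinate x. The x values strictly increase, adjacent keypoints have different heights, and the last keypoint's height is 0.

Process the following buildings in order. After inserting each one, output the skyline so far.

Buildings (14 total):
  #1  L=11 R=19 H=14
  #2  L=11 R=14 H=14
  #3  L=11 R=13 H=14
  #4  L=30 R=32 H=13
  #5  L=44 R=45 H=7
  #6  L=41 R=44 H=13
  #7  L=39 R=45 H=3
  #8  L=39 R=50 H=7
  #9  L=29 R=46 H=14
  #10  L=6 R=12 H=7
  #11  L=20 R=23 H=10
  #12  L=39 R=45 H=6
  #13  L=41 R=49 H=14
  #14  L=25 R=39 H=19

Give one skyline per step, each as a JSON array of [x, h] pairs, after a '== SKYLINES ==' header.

== SKYLINES ==
[[11,14],[19,0]]
[[11,14],[19,0]]
[[11,14],[19,0]]
[[11,14],[19,0],[30,13],[32,0]]
[[11,14],[19,0],[30,13],[32,0],[44,7],[45,0]]
[[11,14],[19,0],[30,13],[32,0],[41,13],[44,7],[45,0]]
[[11,14],[19,0],[30,13],[32,0],[39,3],[41,13],[44,7],[45,0]]
[[11,14],[19,0],[30,13],[32,0],[39,7],[41,13],[44,7],[50,0]]
[[11,14],[19,0],[29,14],[46,7],[50,0]]
[[6,7],[11,14],[19,0],[29,14],[46,7],[50,0]]
[[6,7],[11,14],[19,0],[20,10],[23,0],[29,14],[46,7],[50,0]]
[[6,7],[11,14],[19,0],[20,10],[23,0],[29,14],[46,7],[50,0]]
[[6,7],[11,14],[19,0],[20,10],[23,0],[29,14],[49,7],[50,0]]
[[6,7],[11,14],[19,0],[20,10],[23,0],[25,19],[39,14],[49,7],[50,0]]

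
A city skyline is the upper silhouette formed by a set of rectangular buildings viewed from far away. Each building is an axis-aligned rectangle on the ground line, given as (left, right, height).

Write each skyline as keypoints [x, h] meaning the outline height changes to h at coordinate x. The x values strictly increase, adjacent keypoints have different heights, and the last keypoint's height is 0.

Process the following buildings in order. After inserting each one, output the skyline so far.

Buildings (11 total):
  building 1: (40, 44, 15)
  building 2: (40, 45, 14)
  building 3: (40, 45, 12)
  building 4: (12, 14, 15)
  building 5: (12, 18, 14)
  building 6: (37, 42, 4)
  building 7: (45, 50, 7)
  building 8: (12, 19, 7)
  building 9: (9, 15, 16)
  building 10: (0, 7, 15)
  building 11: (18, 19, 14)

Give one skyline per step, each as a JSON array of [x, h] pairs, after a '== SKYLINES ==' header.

== SKYLINES ==
[[40,15],[44,0]]
[[40,15],[44,14],[45,0]]
[[40,15],[44,14],[45,0]]
[[12,15],[14,0],[40,15],[44,14],[45,0]]
[[12,15],[14,14],[18,0],[40,15],[44,14],[45,0]]
[[12,15],[14,14],[18,0],[37,4],[40,15],[44,14],[45,0]]
[[12,15],[14,14],[18,0],[37,4],[40,15],[44,14],[45,7],[50,0]]
[[12,15],[14,14],[18,7],[19,0],[37,4],[40,15],[44,14],[45,7],[50,0]]
[[9,16],[15,14],[18,7],[19,0],[37,4],[40,15],[44,14],[45,7],[50,0]]
[[0,15],[7,0],[9,16],[15,14],[18,7],[19,0],[37,4],[40,15],[44,14],[45,7],[50,0]]
[[0,15],[7,0],[9,16],[15,14],[19,0],[37,4],[40,15],[44,14],[45,7],[50,0]]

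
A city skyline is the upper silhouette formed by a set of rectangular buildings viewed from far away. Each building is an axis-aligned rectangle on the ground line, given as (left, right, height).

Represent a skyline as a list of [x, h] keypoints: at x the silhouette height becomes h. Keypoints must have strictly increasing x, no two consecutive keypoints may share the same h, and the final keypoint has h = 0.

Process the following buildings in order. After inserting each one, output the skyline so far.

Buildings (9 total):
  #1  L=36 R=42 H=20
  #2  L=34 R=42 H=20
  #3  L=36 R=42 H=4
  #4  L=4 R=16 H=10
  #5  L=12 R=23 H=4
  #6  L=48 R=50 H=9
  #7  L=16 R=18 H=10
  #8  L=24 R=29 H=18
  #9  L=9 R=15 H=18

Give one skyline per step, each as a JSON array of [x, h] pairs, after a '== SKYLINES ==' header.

== SKYLINES ==
[[36,20],[42,0]]
[[34,20],[42,0]]
[[34,20],[42,0]]
[[4,10],[16,0],[34,20],[42,0]]
[[4,10],[16,4],[23,0],[34,20],[42,0]]
[[4,10],[16,4],[23,0],[34,20],[42,0],[48,9],[50,0]]
[[4,10],[18,4],[23,0],[34,20],[42,0],[48,9],[50,0]]
[[4,10],[18,4],[23,0],[24,18],[29,0],[34,20],[42,0],[48,9],[50,0]]
[[4,10],[9,18],[15,10],[18,4],[23,0],[24,18],[29,0],[34,20],[42,0],[48,9],[50,0]]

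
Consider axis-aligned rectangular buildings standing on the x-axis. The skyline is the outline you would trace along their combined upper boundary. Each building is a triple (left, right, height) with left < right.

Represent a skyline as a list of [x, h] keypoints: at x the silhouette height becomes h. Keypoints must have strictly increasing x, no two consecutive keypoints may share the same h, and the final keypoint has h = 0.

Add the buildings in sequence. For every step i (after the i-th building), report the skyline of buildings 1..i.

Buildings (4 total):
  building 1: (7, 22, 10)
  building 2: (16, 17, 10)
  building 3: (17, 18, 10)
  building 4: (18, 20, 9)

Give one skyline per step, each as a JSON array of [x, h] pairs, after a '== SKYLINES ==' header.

== SKYLINES ==
[[7,10],[22,0]]
[[7,10],[22,0]]
[[7,10],[22,0]]
[[7,10],[22,0]]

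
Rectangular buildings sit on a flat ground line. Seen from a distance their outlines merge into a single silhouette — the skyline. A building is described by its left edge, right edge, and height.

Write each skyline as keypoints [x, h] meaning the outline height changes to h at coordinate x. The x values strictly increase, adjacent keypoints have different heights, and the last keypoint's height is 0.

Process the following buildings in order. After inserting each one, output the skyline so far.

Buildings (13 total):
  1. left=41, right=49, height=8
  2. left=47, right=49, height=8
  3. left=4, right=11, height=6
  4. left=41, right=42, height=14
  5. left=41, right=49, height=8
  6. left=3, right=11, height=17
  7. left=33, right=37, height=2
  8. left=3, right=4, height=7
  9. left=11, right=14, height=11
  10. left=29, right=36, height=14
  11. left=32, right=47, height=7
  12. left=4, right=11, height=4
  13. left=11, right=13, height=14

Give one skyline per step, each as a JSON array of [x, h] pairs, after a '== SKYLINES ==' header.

== SKYLINES ==
[[41,8],[49,0]]
[[41,8],[49,0]]
[[4,6],[11,0],[41,8],[49,0]]
[[4,6],[11,0],[41,14],[42,8],[49,0]]
[[4,6],[11,0],[41,14],[42,8],[49,0]]
[[3,17],[11,0],[41,14],[42,8],[49,0]]
[[3,17],[11,0],[33,2],[37,0],[41,14],[42,8],[49,0]]
[[3,17],[11,0],[33,2],[37,0],[41,14],[42,8],[49,0]]
[[3,17],[11,11],[14,0],[33,2],[37,0],[41,14],[42,8],[49,0]]
[[3,17],[11,11],[14,0],[29,14],[36,2],[37,0],[41,14],[42,8],[49,0]]
[[3,17],[11,11],[14,0],[29,14],[36,7],[41,14],[42,8],[49,0]]
[[3,17],[11,11],[14,0],[29,14],[36,7],[41,14],[42,8],[49,0]]
[[3,17],[11,14],[13,11],[14,0],[29,14],[36,7],[41,14],[42,8],[49,0]]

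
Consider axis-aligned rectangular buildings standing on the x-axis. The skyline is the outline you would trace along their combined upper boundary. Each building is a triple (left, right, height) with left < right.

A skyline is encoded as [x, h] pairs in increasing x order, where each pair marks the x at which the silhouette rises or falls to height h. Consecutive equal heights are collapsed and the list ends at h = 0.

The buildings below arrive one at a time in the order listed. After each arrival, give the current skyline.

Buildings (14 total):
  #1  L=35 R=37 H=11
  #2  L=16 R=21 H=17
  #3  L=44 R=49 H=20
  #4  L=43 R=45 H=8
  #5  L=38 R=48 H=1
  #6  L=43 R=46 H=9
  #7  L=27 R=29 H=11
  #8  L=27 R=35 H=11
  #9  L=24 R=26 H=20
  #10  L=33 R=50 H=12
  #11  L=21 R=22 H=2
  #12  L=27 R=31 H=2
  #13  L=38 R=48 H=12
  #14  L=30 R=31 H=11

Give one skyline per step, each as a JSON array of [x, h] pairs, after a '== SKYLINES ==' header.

== SKYLINES ==
[[35,11],[37,0]]
[[16,17],[21,0],[35,11],[37,0]]
[[16,17],[21,0],[35,11],[37,0],[44,20],[49,0]]
[[16,17],[21,0],[35,11],[37,0],[43,8],[44,20],[49,0]]
[[16,17],[21,0],[35,11],[37,0],[38,1],[43,8],[44,20],[49,0]]
[[16,17],[21,0],[35,11],[37,0],[38,1],[43,9],[44,20],[49,0]]
[[16,17],[21,0],[27,11],[29,0],[35,11],[37,0],[38,1],[43,9],[44,20],[49,0]]
[[16,17],[21,0],[27,11],[37,0],[38,1],[43,9],[44,20],[49,0]]
[[16,17],[21,0],[24,20],[26,0],[27,11],[37,0],[38,1],[43,9],[44,20],[49,0]]
[[16,17],[21,0],[24,20],[26,0],[27,11],[33,12],[44,20],[49,12],[50,0]]
[[16,17],[21,2],[22,0],[24,20],[26,0],[27,11],[33,12],[44,20],[49,12],[50,0]]
[[16,17],[21,2],[22,0],[24,20],[26,0],[27,11],[33,12],[44,20],[49,12],[50,0]]
[[16,17],[21,2],[22,0],[24,20],[26,0],[27,11],[33,12],[44,20],[49,12],[50,0]]
[[16,17],[21,2],[22,0],[24,20],[26,0],[27,11],[33,12],[44,20],[49,12],[50,0]]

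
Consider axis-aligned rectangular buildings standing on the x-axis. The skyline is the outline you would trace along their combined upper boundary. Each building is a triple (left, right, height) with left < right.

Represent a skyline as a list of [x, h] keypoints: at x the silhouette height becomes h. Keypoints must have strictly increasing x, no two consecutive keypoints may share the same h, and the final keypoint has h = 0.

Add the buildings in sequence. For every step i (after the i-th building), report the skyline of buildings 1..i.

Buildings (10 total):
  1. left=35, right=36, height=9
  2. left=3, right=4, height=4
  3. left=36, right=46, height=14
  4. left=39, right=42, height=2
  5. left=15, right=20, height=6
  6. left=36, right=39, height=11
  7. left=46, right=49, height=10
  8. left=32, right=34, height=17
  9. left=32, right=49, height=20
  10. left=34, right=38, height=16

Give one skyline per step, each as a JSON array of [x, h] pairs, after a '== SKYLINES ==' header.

== SKYLINES ==
[[35,9],[36,0]]
[[3,4],[4,0],[35,9],[36,0]]
[[3,4],[4,0],[35,9],[36,14],[46,0]]
[[3,4],[4,0],[35,9],[36,14],[46,0]]
[[3,4],[4,0],[15,6],[20,0],[35,9],[36,14],[46,0]]
[[3,4],[4,0],[15,6],[20,0],[35,9],[36,14],[46,0]]
[[3,4],[4,0],[15,6],[20,0],[35,9],[36,14],[46,10],[49,0]]
[[3,4],[4,0],[15,6],[20,0],[32,17],[34,0],[35,9],[36,14],[46,10],[49,0]]
[[3,4],[4,0],[15,6],[20,0],[32,20],[49,0]]
[[3,4],[4,0],[15,6],[20,0],[32,20],[49,0]]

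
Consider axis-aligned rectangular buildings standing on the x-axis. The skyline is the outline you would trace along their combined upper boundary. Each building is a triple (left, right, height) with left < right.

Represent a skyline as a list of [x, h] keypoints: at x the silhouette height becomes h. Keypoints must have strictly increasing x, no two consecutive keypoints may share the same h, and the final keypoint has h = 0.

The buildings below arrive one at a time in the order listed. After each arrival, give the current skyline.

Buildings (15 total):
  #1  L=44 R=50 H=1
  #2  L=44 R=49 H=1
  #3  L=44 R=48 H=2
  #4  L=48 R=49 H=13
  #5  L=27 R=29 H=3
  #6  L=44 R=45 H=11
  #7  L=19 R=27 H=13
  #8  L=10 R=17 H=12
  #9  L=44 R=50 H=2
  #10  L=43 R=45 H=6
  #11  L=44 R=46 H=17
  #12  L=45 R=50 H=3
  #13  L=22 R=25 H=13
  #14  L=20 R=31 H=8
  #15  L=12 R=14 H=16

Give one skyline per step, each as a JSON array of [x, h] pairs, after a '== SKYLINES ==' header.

== SKYLINES ==
[[44,1],[50,0]]
[[44,1],[50,0]]
[[44,2],[48,1],[50,0]]
[[44,2],[48,13],[49,1],[50,0]]
[[27,3],[29,0],[44,2],[48,13],[49,1],[50,0]]
[[27,3],[29,0],[44,11],[45,2],[48,13],[49,1],[50,0]]
[[19,13],[27,3],[29,0],[44,11],[45,2],[48,13],[49,1],[50,0]]
[[10,12],[17,0],[19,13],[27,3],[29,0],[44,11],[45,2],[48,13],[49,1],[50,0]]
[[10,12],[17,0],[19,13],[27,3],[29,0],[44,11],[45,2],[48,13],[49,2],[50,0]]
[[10,12],[17,0],[19,13],[27,3],[29,0],[43,6],[44,11],[45,2],[48,13],[49,2],[50,0]]
[[10,12],[17,0],[19,13],[27,3],[29,0],[43,6],[44,17],[46,2],[48,13],[49,2],[50,0]]
[[10,12],[17,0],[19,13],[27,3],[29,0],[43,6],[44,17],[46,3],[48,13],[49,3],[50,0]]
[[10,12],[17,0],[19,13],[27,3],[29,0],[43,6],[44,17],[46,3],[48,13],[49,3],[50,0]]
[[10,12],[17,0],[19,13],[27,8],[31,0],[43,6],[44,17],[46,3],[48,13],[49,3],[50,0]]
[[10,12],[12,16],[14,12],[17,0],[19,13],[27,8],[31,0],[43,6],[44,17],[46,3],[48,13],[49,3],[50,0]]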